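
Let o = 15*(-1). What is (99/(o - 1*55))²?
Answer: 9801/4900 ≈ 2.0002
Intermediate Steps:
o = -15
(99/(o - 1*55))² = (99/(-15 - 1*55))² = (99/(-15 - 55))² = (99/(-70))² = (99*(-1/70))² = (-99/70)² = 9801/4900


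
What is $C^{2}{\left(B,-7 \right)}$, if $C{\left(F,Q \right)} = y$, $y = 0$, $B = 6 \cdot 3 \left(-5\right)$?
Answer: $0$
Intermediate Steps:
$B = -90$ ($B = 6 \left(-15\right) = -90$)
$C{\left(F,Q \right)} = 0$
$C^{2}{\left(B,-7 \right)} = 0^{2} = 0$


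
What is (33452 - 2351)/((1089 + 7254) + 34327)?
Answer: 31101/42670 ≈ 0.72887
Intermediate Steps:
(33452 - 2351)/((1089 + 7254) + 34327) = 31101/(8343 + 34327) = 31101/42670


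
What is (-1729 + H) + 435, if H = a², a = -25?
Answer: -669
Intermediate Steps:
H = 625 (H = (-25)² = 625)
(-1729 + H) + 435 = (-1729 + 625) + 435 = -1104 + 435 = -669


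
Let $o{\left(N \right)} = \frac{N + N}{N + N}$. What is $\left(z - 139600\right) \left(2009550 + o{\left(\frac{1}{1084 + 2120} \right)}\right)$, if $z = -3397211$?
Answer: $-7107402081861$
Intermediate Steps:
$o{\left(N \right)} = 1$ ($o{\left(N \right)} = \frac{2 N}{2 N} = 2 N \frac{1}{2 N} = 1$)
$\left(z - 139600\right) \left(2009550 + o{\left(\frac{1}{1084 + 2120} \right)}\right) = \left(-3397211 - 139600\right) \left(2009550 + 1\right) = \left(-3536811\right) 2009551 = -7107402081861$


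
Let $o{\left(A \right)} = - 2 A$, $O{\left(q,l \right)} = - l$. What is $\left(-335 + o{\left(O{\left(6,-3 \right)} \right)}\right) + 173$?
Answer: $-168$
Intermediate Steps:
$\left(-335 + o{\left(O{\left(6,-3 \right)} \right)}\right) + 173 = \left(-335 - 2 \left(\left(-1\right) \left(-3\right)\right)\right) + 173 = \left(-335 - 6\right) + 173 = -341 + 173 = -168$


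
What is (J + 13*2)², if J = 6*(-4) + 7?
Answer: 81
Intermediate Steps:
J = -17 (J = -24 + 7 = -17)
(J + 13*2)² = (-17 + 13*2)² = (-17 + 26)² = 9² = 81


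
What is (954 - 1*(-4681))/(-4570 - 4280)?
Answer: -1127/1770 ≈ -0.63672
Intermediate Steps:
(954 - 1*(-4681))/(-4570 - 4280) = (954 + 4681)/(-8850) = 5635*(-1/8850) = -1127/1770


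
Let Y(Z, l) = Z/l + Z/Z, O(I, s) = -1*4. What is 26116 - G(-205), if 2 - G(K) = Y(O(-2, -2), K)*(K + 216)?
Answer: 5355669/205 ≈ 26125.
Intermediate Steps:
O(I, s) = -4
Y(Z, l) = 1 + Z/l (Y(Z, l) = Z/l + 1 = 1 + Z/l)
G(K) = 2 - (-4 + K)*(216 + K)/K (G(K) = 2 - (-4 + K)/K*(K + 216) = 2 - (-4 + K)/K*(216 + K) = 2 - (-4 + K)*(216 + K)/K)
26116 - G(-205) = 26116 - (-210 - 1*(-205) + 864/(-205)) = 26116 - (-210 + 205 + 864*(-1/205)) = 26116 - (-210 + 205 - 864/205) = 26116 - 1*(-1889/205) = 26116 + 1889/205 = 5355669/205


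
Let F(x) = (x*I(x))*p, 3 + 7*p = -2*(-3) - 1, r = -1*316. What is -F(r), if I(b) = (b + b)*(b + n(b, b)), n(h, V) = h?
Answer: 252435968/7 ≈ 3.6062e+7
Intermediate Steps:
r = -316
I(b) = 4*b² (I(b) = (b + b)*(b + b) = (2*b)*(2*b) = 4*b²)
p = 2/7 (p = -3/7 + (-2*(-3) - 1)/7 = -3/7 + (6 - 1)/7 = -3/7 + (⅐)*5 = -3/7 + 5/7 = 2/7 ≈ 0.28571)
F(x) = 8*x³/7 (F(x) = (x*(4*x²))*(2/7) = (4*x³)*(2/7) = 8*x³/7)
-F(r) = -8*(-316)³/7 = -8*(-31554496)/7 = -1*(-252435968/7) = 252435968/7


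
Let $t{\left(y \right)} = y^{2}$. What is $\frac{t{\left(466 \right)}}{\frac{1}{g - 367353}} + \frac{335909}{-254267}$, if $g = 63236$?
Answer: $- \frac{16792004040288193}{254267} \approx -6.6041 \cdot 10^{10}$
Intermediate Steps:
$\frac{t{\left(466 \right)}}{\frac{1}{g - 367353}} + \frac{335909}{-254267} = \frac{466^{2}}{\frac{1}{63236 - 367353}} + \frac{335909}{-254267} = \frac{217156}{\frac{1}{-304117}} + 335909 \left(- \frac{1}{254267}\right) = \frac{217156}{- \frac{1}{304117}} - \frac{335909}{254267} = 217156 \left(-304117\right) - \frac{335909}{254267} = -66040831252 - \frac{335909}{254267} = - \frac{16792004040288193}{254267}$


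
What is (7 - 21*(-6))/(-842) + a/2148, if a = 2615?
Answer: 958073/904308 ≈ 1.0595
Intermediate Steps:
(7 - 21*(-6))/(-842) + a/2148 = (7 - 21*(-6))/(-842) + 2615/2148 = (7 + 126)*(-1/842) + 2615*(1/2148) = 133*(-1/842) + 2615/2148 = -133/842 + 2615/2148 = 958073/904308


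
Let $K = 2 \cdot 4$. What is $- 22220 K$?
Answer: $-177760$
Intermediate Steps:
$K = 8$
$- 22220 K = \left(-22220\right) 8 = -177760$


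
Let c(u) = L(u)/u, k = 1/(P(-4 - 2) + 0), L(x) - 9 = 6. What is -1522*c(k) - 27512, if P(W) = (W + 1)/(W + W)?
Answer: -74049/2 ≈ -37025.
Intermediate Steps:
L(x) = 15 (L(x) = 9 + 6 = 15)
P(W) = (1 + W)/(2*W) (P(W) = (1 + W)/((2*W)) = (1 + W)*(1/(2*W)) = (1 + W)/(2*W))
k = 12/5 (k = 1/((1 + (-4 - 2))/(2*(-4 - 2)) + 0) = 1/((½)*(1 - 6)/(-6) + 0) = 1/((½)*(-⅙)*(-5) + 0) = 1/(5/12 + 0) = 1/(5/12) = 12/5 ≈ 2.4000)
c(u) = 15/u
-1522*c(k) - 27512 = -22830/12/5 - 27512 = -22830*5/12 - 27512 = -1522*25/4 - 27512 = -19025/2 - 27512 = -74049/2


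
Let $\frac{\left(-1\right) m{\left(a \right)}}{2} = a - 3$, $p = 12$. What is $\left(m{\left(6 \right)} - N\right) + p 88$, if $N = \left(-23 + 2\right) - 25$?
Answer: $1096$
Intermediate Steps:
$m{\left(a \right)} = 6 - 2 a$ ($m{\left(a \right)} = - 2 \left(a - 3\right) = - 2 \left(-3 + a\right) = 6 - 2 a$)
$N = -46$ ($N = -21 - 25 = -46$)
$\left(m{\left(6 \right)} - N\right) + p 88 = \left(\left(6 - 12\right) - -46\right) + 12 \cdot 88 = \left(\left(6 - 12\right) + 46\right) + 1056 = \left(-6 + 46\right) + 1056 = 40 + 1056 = 1096$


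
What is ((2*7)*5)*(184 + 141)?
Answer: 22750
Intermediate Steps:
((2*7)*5)*(184 + 141) = (14*5)*325 = 70*325 = 22750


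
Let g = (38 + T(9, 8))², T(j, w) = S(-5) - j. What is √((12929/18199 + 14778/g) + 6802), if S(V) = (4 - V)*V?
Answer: √581683567167066/291184 ≈ 82.828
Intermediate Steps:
S(V) = V*(4 - V)
T(j, w) = -45 - j (T(j, w) = -5*(4 - 1*(-5)) - j = -5*(4 + 5) - j = -5*9 - j = -45 - j)
g = 256 (g = (38 + (-45 - 1*9))² = (38 + (-45 - 9))² = (38 - 54)² = (-16)² = 256)
√((12929/18199 + 14778/g) + 6802) = √((12929/18199 + 14778/256) + 6802) = √((12929*(1/18199) + 14778*(1/256)) + 6802) = √((12929/18199 + 7389/128) + 6802) = √(136127323/2329472 + 6802) = √(15981195867/2329472) = √581683567167066/291184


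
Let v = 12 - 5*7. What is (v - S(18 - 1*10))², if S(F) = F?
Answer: 961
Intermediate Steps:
v = -23 (v = 12 - 35 = -23)
(v - S(18 - 1*10))² = (-23 - (18 - 1*10))² = (-23 - (18 - 10))² = (-23 - 1*8)² = (-23 - 8)² = (-31)² = 961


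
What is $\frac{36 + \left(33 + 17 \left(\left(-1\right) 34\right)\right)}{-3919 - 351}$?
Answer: $\frac{509}{4270} \approx 0.1192$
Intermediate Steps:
$\frac{36 + \left(33 + 17 \left(\left(-1\right) 34\right)\right)}{-3919 - 351} = \frac{36 + \left(33 + 17 \left(-34\right)\right)}{-4270} = \left(36 + \left(33 - 578\right)\right) \left(- \frac{1}{4270}\right) = \left(36 - 545\right) \left(- \frac{1}{4270}\right) = \left(-509\right) \left(- \frac{1}{4270}\right) = \frac{509}{4270}$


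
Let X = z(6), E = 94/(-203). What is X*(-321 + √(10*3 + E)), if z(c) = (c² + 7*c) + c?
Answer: -26964 + 24*√304297/29 ≈ -26507.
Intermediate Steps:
z(c) = c² + 8*c
E = -94/203 (E = 94*(-1/203) = -94/203 ≈ -0.46305)
X = 84 (X = 6*(8 + 6) = 6*14 = 84)
X*(-321 + √(10*3 + E)) = 84*(-321 + √(10*3 - 94/203)) = 84*(-321 + √(30 - 94/203)) = 84*(-321 + √(5996/203)) = 84*(-321 + 2*√304297/203) = -26964 + 24*√304297/29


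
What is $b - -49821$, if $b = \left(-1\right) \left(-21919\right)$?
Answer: $71740$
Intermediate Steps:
$b = 21919$
$b - -49821 = 21919 - -49821 = 21919 + 49821 = 71740$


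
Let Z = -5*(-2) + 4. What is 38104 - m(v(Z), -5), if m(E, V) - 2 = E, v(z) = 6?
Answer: 38096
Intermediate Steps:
Z = 14 (Z = 10 + 4 = 14)
m(E, V) = 2 + E
38104 - m(v(Z), -5) = 38104 - (2 + 6) = 38104 - 1*8 = 38104 - 8 = 38096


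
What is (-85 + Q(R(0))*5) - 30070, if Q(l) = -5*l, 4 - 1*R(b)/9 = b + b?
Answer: -31055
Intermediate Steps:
R(b) = 36 - 18*b (R(b) = 36 - 9*(b + b) = 36 - 18*b)
(-85 + Q(R(0))*5) - 30070 = (-85 - 5*(36 - 18*0)*5) - 30070 = (-85 - 5*(36 + 0)*5) - 30070 = (-85 - 5*36*5) - 30070 = (-85 - 180*5) - 30070 = (-85 - 900) - 30070 = -985 - 30070 = -31055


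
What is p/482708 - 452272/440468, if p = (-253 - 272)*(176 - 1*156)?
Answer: -13933764161/13288589209 ≈ -1.0486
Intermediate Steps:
p = -10500 (p = -525*(176 - 156) = -525*20 = -10500)
p/482708 - 452272/440468 = -10500/482708 - 452272/440468 = -10500*1/482708 - 452272*1/440468 = -2625/120677 - 113068/110117 = -13933764161/13288589209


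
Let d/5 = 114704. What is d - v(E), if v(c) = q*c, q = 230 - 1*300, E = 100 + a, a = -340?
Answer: 556720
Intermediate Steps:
E = -240 (E = 100 - 340 = -240)
q = -70 (q = 230 - 300 = -70)
d = 573520 (d = 5*114704 = 573520)
v(c) = -70*c
d - v(E) = 573520 - (-70)*(-240) = 573520 - 1*16800 = 573520 - 16800 = 556720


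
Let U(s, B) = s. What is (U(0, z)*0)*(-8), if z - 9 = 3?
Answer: 0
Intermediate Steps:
z = 12 (z = 9 + 3 = 12)
(U(0, z)*0)*(-8) = (0*0)*(-8) = 0*(-8) = 0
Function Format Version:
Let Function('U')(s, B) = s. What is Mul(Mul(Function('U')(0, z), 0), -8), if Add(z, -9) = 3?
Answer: 0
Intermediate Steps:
z = 12 (z = Add(9, 3) = 12)
Mul(Mul(Function('U')(0, z), 0), -8) = Mul(Mul(0, 0), -8) = Mul(0, -8) = 0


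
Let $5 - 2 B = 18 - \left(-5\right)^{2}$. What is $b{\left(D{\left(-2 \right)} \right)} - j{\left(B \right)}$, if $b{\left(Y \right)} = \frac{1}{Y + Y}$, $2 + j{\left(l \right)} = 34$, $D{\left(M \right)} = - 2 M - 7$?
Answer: $- \frac{193}{6} \approx -32.167$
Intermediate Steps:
$D{\left(M \right)} = -7 - 2 M$
$B = 6$ ($B = \frac{5}{2} - \frac{18 - \left(-5\right)^{2}}{2} = \frac{5}{2} - \frac{18 - 25}{2} = \frac{5}{2} - - \frac{7}{2} = \frac{5}{2} + \frac{7}{2} = 6$)
$j{\left(l \right)} = 32$ ($j{\left(l \right)} = -2 + 34 = 32$)
$b{\left(Y \right)} = \frac{1}{2 Y}$
$b{\left(D{\left(-2 \right)} \right)} - j{\left(B \right)} = \frac{1}{2 \left(-7 - -4\right)} - 32 = \frac{1}{2 \left(-7 + 4\right)} - 32 = \frac{1}{2 \left(-3\right)} - 32 = \frac{1}{2} \left(- \frac{1}{3}\right) - 32 = - \frac{1}{6} - 32 = - \frac{193}{6}$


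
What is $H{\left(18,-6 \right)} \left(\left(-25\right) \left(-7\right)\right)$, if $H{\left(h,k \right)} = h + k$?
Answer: $2100$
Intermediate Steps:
$H{\left(18,-6 \right)} \left(\left(-25\right) \left(-7\right)\right) = \left(18 - 6\right) \left(\left(-25\right) \left(-7\right)\right) = 12 \cdot 175 = 2100$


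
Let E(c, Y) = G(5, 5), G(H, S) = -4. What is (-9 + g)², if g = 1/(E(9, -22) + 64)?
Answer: 290521/3600 ≈ 80.700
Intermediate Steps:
E(c, Y) = -4
g = 1/60 (g = 1/(-4 + 64) = 1/60 ≈ 0.016667)
(-9 + g)² = (-9 + 1/60)² = (-539/60)² = 290521/3600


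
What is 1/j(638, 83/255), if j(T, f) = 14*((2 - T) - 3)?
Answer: -1/8946 ≈ -0.00011178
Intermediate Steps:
j(T, f) = -14 - 14*T (j(T, f) = 14*(-1 - T) = -14 - 14*T)
1/j(638, 83/255) = 1/(-14 - 14*638) = 1/(-14 - 8932) = 1/(-8946) = -1/8946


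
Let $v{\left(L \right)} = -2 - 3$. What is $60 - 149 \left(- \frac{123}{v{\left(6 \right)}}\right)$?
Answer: $- \frac{18027}{5} \approx -3605.4$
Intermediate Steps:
$v{\left(L \right)} = -5$
$60 - 149 \left(- \frac{123}{v{\left(6 \right)}}\right) = 60 - 149 \left(- \frac{123}{-5}\right) = 60 - 149 \left(\left(-123\right) \left(- \frac{1}{5}\right)\right) = 60 - \frac{18327}{5} = - \frac{18027}{5}$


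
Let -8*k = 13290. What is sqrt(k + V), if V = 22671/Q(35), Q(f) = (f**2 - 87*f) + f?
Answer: 3*I*sqrt(263386865)/1190 ≈ 40.914*I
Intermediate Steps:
k = -6645/4 (k = -1/8*13290 = -6645/4 ≈ -1661.3)
Q(f) = f**2 - 86*f
V = -7557/595 (V = 22671/((35*(-86 + 35))) = 22671/((35*(-51))) = 22671/(-1785) = 22671*(-1/1785) = -7557/595 ≈ -12.701)
sqrt(k + V) = sqrt(-6645/4 - 7557/595) = sqrt(-3984003/2380) = 3*I*sqrt(263386865)/1190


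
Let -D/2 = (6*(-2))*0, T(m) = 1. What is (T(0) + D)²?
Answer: 1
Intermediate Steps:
D = 0 (D = -2*6*(-2)*0 = -(-24)*0 = -2*0 = 0)
(T(0) + D)² = (1 + 0)² = 1² = 1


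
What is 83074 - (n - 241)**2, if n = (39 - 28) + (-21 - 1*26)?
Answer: 6345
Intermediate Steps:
n = -36 (n = 11 + (-21 - 26) = 11 - 47 = -36)
83074 - (n - 241)**2 = 83074 - (-36 - 241)**2 = 83074 - 1*(-277)**2 = 83074 - 1*76729 = 83074 - 76729 = 6345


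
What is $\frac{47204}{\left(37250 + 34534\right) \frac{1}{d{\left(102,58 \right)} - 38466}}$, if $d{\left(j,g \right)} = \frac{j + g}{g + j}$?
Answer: $- \frac{453925465}{17946} \approx -25294.0$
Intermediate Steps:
$d{\left(j,g \right)} = 1$ ($d{\left(j,g \right)} = \frac{g + j}{g + j} = 1$)
$\frac{47204}{\left(37250 + 34534\right) \frac{1}{d{\left(102,58 \right)} - 38466}} = \frac{47204}{\left(37250 + 34534\right) \frac{1}{1 - 38466}} = \frac{47204}{71784 \frac{1}{-38465}} = \frac{47204}{71784 \left(- \frac{1}{38465}\right)} = \frac{47204}{- \frac{71784}{38465}} = 47204 \left(- \frac{38465}{71784}\right) = - \frac{453925465}{17946}$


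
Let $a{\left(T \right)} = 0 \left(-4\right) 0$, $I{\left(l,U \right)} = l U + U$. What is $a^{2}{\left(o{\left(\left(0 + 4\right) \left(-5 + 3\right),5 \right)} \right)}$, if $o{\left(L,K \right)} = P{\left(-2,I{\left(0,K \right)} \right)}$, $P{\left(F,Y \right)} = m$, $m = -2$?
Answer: $0$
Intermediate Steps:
$I{\left(l,U \right)} = U + U l$ ($I{\left(l,U \right)} = U l + U = U + U l$)
$P{\left(F,Y \right)} = -2$
$o{\left(L,K \right)} = -2$
$a{\left(T \right)} = 0$ ($a{\left(T \right)} = 0 \cdot 0 = 0$)
$a^{2}{\left(o{\left(\left(0 + 4\right) \left(-5 + 3\right),5 \right)} \right)} = 0^{2} = 0$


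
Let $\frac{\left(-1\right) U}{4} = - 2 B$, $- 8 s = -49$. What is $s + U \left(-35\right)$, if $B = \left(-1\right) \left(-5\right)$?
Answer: $- \frac{11151}{8} \approx -1393.9$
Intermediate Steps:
$s = \frac{49}{8}$ ($s = \left(- \frac{1}{8}\right) \left(-49\right) = \frac{49}{8} \approx 6.125$)
$B = 5$
$U = 40$ ($U = - 4 \left(\left(-2\right) 5\right) = \left(-4\right) \left(-10\right) = 40$)
$s + U \left(-35\right) = \frac{49}{8} + 40 \left(-35\right) = \frac{49}{8} - 1400 = - \frac{11151}{8}$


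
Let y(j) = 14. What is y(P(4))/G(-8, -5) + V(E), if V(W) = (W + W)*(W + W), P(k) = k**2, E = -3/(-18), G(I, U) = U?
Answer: -121/45 ≈ -2.6889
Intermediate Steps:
E = 1/6 (E = -3*(-1/18) = 1/6 ≈ 0.16667)
V(W) = 4*W**2 (V(W) = (2*W)*(2*W) = 4*W**2)
y(P(4))/G(-8, -5) + V(E) = 14/(-5) + 4*(1/6)**2 = 14*(-1/5) + 4*(1/36) = -14/5 + 1/9 = -121/45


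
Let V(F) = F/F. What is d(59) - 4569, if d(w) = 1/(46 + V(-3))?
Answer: -214742/47 ≈ -4569.0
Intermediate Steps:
V(F) = 1
d(w) = 1/47 (d(w) = 1/(46 + 1) = 1/47)
d(59) - 4569 = 1/47 - 4569 = -214742/47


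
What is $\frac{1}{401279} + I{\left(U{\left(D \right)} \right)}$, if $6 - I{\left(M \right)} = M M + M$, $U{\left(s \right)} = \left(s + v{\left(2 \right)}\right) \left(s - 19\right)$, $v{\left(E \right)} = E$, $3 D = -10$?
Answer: $- \frac{29594326169}{32503599} \approx -910.49$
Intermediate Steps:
$D = - \frac{10}{3}$ ($D = \frac{1}{3} \left(-10\right) = - \frac{10}{3} \approx -3.3333$)
$U{\left(s \right)} = \left(-19 + s\right) \left(2 + s\right)$ ($U{\left(s \right)} = \left(s + 2\right) \left(s - 19\right) = \left(2 + s\right) \left(-19 + s\right) = \left(-19 + s\right) \left(2 + s\right)$)
$I{\left(M \right)} = 6 - M - M^{2}$ ($I{\left(M \right)} = 6 - \left(M M + M\right) = 6 - \left(M^{2} + M\right) = 6 - \left(M + M^{2}\right) = 6 - M - M^{2}$)
$\frac{1}{401279} + I{\left(U{\left(D \right)} \right)} = \frac{1}{401279} - \left(- \frac{296}{9} + \frac{170}{3} + \left(-38 + \left(- \frac{10}{3}\right)^{2} - - \frac{170}{3}\right)^{2}\right) = \frac{1}{401279} - \left(\frac{214}{9} + \left(-38 + \frac{100}{9} + \frac{170}{3}\right)^{2}\right) = \frac{1}{401279} - \frac{73750}{81} = - \frac{29594326169}{32503599}$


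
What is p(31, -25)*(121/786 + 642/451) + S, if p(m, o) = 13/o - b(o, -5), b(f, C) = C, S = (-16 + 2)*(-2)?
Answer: 155384348/4431075 ≈ 35.067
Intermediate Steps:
S = 28 (S = -14*(-2) = 28)
p(m, o) = 5 + 13/o (p(m, o) = 13/o - 1*(-5) = 13/o + 5 = 5 + 13/o)
p(31, -25)*(121/786 + 642/451) + S = (5 + 13/(-25))*(121/786 + 642/451) + 28 = (5 + 13*(-1/25))*(121*(1/786) + 642*(1/451)) + 28 = (5 - 13/25)*(121/786 + 642/451) + 28 = (112/25)*(559183/354486) + 28 = 31314248/4431075 + 28 = 155384348/4431075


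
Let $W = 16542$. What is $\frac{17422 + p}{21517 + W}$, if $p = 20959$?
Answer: $\frac{5483}{5437} \approx 1.0085$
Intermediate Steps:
$\frac{17422 + p}{21517 + W} = \frac{17422 + 20959}{21517 + 16542} = \frac{38381}{38059} = 38381 \cdot \frac{1}{38059} = \frac{5483}{5437}$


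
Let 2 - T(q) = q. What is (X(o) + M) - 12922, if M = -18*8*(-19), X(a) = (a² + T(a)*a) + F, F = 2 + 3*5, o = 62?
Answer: -10045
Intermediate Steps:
T(q) = 2 - q
F = 17 (F = 2 + 15 = 17)
X(a) = 17 + a² + a*(2 - a) (X(a) = (a² + (2 - a)*a) + 17 = (a² + a*(2 - a)) + 17 = 17 + a² + a*(2 - a))
M = 2736 (M = -144*(-19) = 2736)
(X(o) + M) - 12922 = ((17 + 2*62) + 2736) - 12922 = ((17 + 124) + 2736) - 12922 = (141 + 2736) - 12922 = 2877 - 12922 = -10045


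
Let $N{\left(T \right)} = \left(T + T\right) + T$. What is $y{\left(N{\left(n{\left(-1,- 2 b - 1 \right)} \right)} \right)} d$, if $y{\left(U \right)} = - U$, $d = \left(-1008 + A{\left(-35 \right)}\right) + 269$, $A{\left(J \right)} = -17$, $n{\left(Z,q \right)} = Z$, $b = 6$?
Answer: $-2268$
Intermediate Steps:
$N{\left(T \right)} = 3 T$ ($N{\left(T \right)} = 2 T + T = 3 T$)
$d = -756$ ($d = \left(-1008 - 17\right) + 269 = -1025 + 269 = -756$)
$y{\left(N{\left(n{\left(-1,- 2 b - 1 \right)} \right)} \right)} d = - 3 \left(-1\right) \left(-756\right) = \left(-1\right) \left(-3\right) \left(-756\right) = 3 \left(-756\right) = -2268$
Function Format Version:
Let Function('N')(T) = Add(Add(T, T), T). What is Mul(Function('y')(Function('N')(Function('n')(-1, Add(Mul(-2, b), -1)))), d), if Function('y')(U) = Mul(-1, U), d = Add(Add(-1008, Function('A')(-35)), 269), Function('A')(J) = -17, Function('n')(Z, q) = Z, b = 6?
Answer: -2268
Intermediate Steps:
Function('N')(T) = Mul(3, T) (Function('N')(T) = Add(Mul(2, T), T) = Mul(3, T))
d = -756 (d = Add(Add(-1008, -17), 269) = Add(-1025, 269) = -756)
Mul(Function('y')(Function('N')(Function('n')(-1, Add(Mul(-2, b), -1)))), d) = Mul(Mul(-1, Mul(3, -1)), -756) = Mul(Mul(-1, -3), -756) = Mul(3, -756) = -2268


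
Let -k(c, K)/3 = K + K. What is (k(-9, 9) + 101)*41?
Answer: 1927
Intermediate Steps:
k(c, K) = -6*K (k(c, K) = -3*(K + K) = -6*K)
(k(-9, 9) + 101)*41 = (-6*9 + 101)*41 = (-54 + 101)*41 = 47*41 = 1927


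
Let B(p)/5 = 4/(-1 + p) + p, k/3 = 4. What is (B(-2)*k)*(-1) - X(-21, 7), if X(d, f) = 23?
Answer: 177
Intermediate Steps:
k = 12 (k = 3*4 = 12)
B(p) = 5*p + 20/(-1 + p) (B(p) = 5*(4/(-1 + p) + p) = 5*(p + 4/(-1 + p)) = 5*p + 20/(-1 + p))
(B(-2)*k)*(-1) - X(-21, 7) = ((5*(4 + (-2)² - 1*(-2))/(-1 - 2))*12)*(-1) - 1*23 = ((5*(4 + 4 + 2)/(-3))*12)*(-1) - 23 = ((5*(-⅓)*10)*12)*(-1) - 23 = -50/3*12*(-1) - 23 = -200*(-1) - 23 = 200 - 23 = 177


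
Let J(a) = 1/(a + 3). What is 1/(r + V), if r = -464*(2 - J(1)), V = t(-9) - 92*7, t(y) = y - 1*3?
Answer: -1/1468 ≈ -0.00068120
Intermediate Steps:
t(y) = -3 + y (t(y) = y - 3 = -3 + y)
J(a) = 1/(3 + a)
V = -656 (V = (-3 - 9) - 92*7 = -12 - 644 = -656)
r = -812 (r = -464*(2 - 1/(3 + 1)) = -464*(2 - 1/4) = -464*7/4 = -812)
1/(r + V) = 1/(-812 - 656) = 1/(-1468) = -1/1468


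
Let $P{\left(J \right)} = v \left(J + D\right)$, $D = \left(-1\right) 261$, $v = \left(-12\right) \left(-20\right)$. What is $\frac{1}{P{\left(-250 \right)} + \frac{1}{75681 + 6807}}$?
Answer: $- \frac{82488}{10116328319} \approx -8.1539 \cdot 10^{-6}$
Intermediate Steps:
$v = 240$
$D = -261$
$P{\left(J \right)} = -62640 + 240 J$ ($P{\left(J \right)} = 240 \left(J - 261\right) = 240 \left(-261 + J\right) = -62640 + 240 J$)
$\frac{1}{P{\left(-250 \right)} + \frac{1}{75681 + 6807}} = \frac{1}{\left(-62640 + 240 \left(-250\right)\right) + \frac{1}{75681 + 6807}} = \frac{1}{\left(-62640 - 60000\right) + \frac{1}{82488}} = \frac{1}{-122640 + \frac{1}{82488}} = \frac{1}{- \frac{10116328319}{82488}} = - \frac{82488}{10116328319}$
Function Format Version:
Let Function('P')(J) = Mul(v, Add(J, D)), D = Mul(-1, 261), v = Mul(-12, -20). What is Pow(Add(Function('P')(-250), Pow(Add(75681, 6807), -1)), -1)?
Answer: Rational(-82488, 10116328319) ≈ -8.1539e-6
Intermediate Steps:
v = 240
D = -261
Function('P')(J) = Add(-62640, Mul(240, J)) (Function('P')(J) = Mul(240, Add(J, -261)) = Mul(240, Add(-261, J)) = Add(-62640, Mul(240, J)))
Pow(Add(Function('P')(-250), Pow(Add(75681, 6807), -1)), -1) = Pow(Add(Add(-62640, Mul(240, -250)), Pow(Add(75681, 6807), -1)), -1) = Pow(Add(Add(-62640, -60000), Pow(82488, -1)), -1) = Pow(Add(-122640, Rational(1, 82488)), -1) = Pow(Rational(-10116328319, 82488), -1) = Rational(-82488, 10116328319)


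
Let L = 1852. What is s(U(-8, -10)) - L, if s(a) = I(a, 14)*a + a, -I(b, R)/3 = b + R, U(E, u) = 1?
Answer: -1896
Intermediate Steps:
I(b, R) = -3*R - 3*b (I(b, R) = -3*(b + R) = -3*(R + b) = -3*R - 3*b)
s(a) = a + a*(-42 - 3*a) (s(a) = (-3*14 - 3*a)*a + a = (-42 - 3*a)*a + a = a*(-42 - 3*a) + a = a + a*(-42 - 3*a))
s(U(-8, -10)) - L = -1*1*(41 + 3*1) - 1*1852 = -1*1*(41 + 3) - 1852 = -1*1*44 - 1852 = -44 - 1852 = -1896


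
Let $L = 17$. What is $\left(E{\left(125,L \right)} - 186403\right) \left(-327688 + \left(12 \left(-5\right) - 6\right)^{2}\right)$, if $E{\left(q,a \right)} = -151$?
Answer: $60318877928$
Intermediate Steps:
$\left(E{\left(125,L \right)} - 186403\right) \left(-327688 + \left(12 \left(-5\right) - 6\right)^{2}\right) = \left(-151 - 186403\right) \left(-327688 + \left(12 \left(-5\right) - 6\right)^{2}\right) = - 186554 \left(-327688 + \left(-60 - 6\right)^{2}\right) = - 186554 \left(-327688 + \left(-66\right)^{2}\right) = - 186554 \left(-327688 + 4356\right) = \left(-186554\right) \left(-323332\right) = 60318877928$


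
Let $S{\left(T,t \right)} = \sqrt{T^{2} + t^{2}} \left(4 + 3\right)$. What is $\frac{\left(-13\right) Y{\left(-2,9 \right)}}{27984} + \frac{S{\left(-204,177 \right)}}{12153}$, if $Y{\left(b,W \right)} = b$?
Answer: $\frac{13}{13992} + \frac{7 \sqrt{8105}}{4051} \approx 0.15649$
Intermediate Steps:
$S{\left(T,t \right)} = 7 \sqrt{T^{2} + t^{2}}$ ($S{\left(T,t \right)} = \sqrt{T^{2} + t^{2}} \cdot 7 = 7 \sqrt{T^{2} + t^{2}}$)
$\frac{\left(-13\right) Y{\left(-2,9 \right)}}{27984} + \frac{S{\left(-204,177 \right)}}{12153} = \frac{\left(-13\right) \left(-2\right)}{27984} + \frac{7 \sqrt{\left(-204\right)^{2} + 177^{2}}}{12153} = 26 \cdot \frac{1}{27984} + 7 \sqrt{41616 + 31329} \cdot \frac{1}{12153} = \frac{13}{13992} + 7 \sqrt{72945} \cdot \frac{1}{12153} = \frac{13}{13992} + 7 \cdot 3 \sqrt{8105} \cdot \frac{1}{12153} = \frac{13}{13992} + 21 \sqrt{8105} \cdot \frac{1}{12153} = \frac{13}{13992} + \frac{7 \sqrt{8105}}{4051}$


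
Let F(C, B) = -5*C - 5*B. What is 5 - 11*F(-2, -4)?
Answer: -325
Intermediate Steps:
F(C, B) = -5*B - 5*C
5 - 11*F(-2, -4) = 5 - 11*(-5*(-4) - 5*(-2)) = 5 - 11*(20 + 10) = 5 - 11*30 = 5 - 330 = -325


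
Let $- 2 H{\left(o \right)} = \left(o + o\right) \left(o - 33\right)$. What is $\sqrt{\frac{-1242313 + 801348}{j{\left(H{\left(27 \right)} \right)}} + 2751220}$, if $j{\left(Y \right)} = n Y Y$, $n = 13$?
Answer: $\frac{5 \sqrt{488092170215}}{2106} \approx 1658.7$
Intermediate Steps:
$H{\left(o \right)} = - o \left(-33 + o\right)$ ($H{\left(o \right)} = - \frac{\left(o + o\right) \left(o - 33\right)}{2} = - \frac{2 o \left(-33 + o\right)}{2} = - o \left(-33 + o\right)$)
$j{\left(Y \right)} = 13 Y^{2}$ ($j{\left(Y \right)} = 13 Y Y = 13 Y^{2}$)
$\sqrt{\frac{-1242313 + 801348}{j{\left(H{\left(27 \right)} \right)}} + 2751220} = \sqrt{\frac{-1242313 + 801348}{13 \left(27 \left(33 - 27\right)\right)^{2}} + 2751220} = \sqrt{- \frac{440965}{13 \left(27 \left(33 - 27\right)\right)^{2}} + 2751220} = \sqrt{- \frac{440965}{13 \left(27 \cdot 6\right)^{2}} + 2751220} = \sqrt{- \frac{440965}{13 \cdot 162^{2}} + 2751220} = \sqrt{- \frac{440965}{13 \cdot 26244} + 2751220} = \sqrt{- \frac{440965}{341172} + 2751220} = \sqrt{\frac{938638788875}{341172}} = \frac{5 \sqrt{488092170215}}{2106}$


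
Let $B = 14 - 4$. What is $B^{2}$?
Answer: $100$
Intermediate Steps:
$B = 10$ ($B = 14 - 4 = 10$)
$B^{2} = 10^{2} = 100$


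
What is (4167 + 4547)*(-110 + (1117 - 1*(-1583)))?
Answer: 22569260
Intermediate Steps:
(4167 + 4547)*(-110 + (1117 - 1*(-1583))) = 8714*(-110 + (1117 + 1583)) = 8714*(-110 + 2700) = 8714*2590 = 22569260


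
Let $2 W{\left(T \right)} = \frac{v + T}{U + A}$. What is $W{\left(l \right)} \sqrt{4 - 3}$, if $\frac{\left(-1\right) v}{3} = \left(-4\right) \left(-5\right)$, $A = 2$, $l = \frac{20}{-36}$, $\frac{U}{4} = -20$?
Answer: $\frac{545}{1404} \approx 0.38818$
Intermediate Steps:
$U = -80$ ($U = 4 \left(-20\right) = -80$)
$l = - \frac{5}{9}$ ($l = 20 \left(- \frac{1}{36}\right) = - \frac{5}{9} \approx -0.55556$)
$v = -60$ ($v = - 3 \left(\left(-4\right) \left(-5\right)\right) = \left(-3\right) 20 = -60$)
$W{\left(T \right)} = \frac{5}{13} - \frac{T}{156}$ ($W{\left(T \right)} = \frac{\left(-60 + T\right) \frac{1}{-80 + 2}}{2} = \frac{\left(-60 + T\right) \frac{1}{-78}}{2} = \frac{\left(-60 + T\right) \left(- \frac{1}{78}\right)}{2} = \frac{\frac{10}{13} - \frac{T}{78}}{2} = \frac{5}{13} - \frac{T}{156}$)
$W{\left(l \right)} \sqrt{4 - 3} = \left(\frac{5}{13} - - \frac{5}{1404}\right) \sqrt{4 - 3} = \left(\frac{5}{13} + \frac{5}{1404}\right) \sqrt{1} = \frac{545}{1404} \cdot 1 = \frac{545}{1404}$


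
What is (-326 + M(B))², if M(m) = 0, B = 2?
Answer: 106276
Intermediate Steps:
(-326 + M(B))² = (-326 + 0)² = (-326)² = 106276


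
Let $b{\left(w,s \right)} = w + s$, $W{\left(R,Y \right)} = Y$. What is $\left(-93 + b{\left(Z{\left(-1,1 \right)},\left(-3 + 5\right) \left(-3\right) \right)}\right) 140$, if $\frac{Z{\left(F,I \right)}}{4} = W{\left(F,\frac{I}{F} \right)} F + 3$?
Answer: $-11620$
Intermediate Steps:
$Z{\left(F,I \right)} = 12 + 4 I$ ($Z{\left(F,I \right)} = 4 \left(\frac{I}{F} F + 3\right) = 4 \left(I + 3\right) = 4 \left(3 + I\right) = 12 + 4 I$)
$b{\left(w,s \right)} = s + w$
$\left(-93 + b{\left(Z{\left(-1,1 \right)},\left(-3 + 5\right) \left(-3\right) \right)}\right) 140 = \left(-93 + \left(\left(-3 + 5\right) \left(-3\right) + \left(12 + 4 \cdot 1\right)\right)\right) 140 = \left(-93 + \left(2 \left(-3\right) + \left(12 + 4\right)\right)\right) 140 = \left(-93 + \left(-6 + 16\right)\right) 140 = \left(-93 + 10\right) 140 = \left(-83\right) 140 = -11620$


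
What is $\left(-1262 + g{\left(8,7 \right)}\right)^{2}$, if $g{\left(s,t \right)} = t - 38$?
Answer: $1671849$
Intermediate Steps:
$g{\left(s,t \right)} = -38 + t$
$\left(-1262 + g{\left(8,7 \right)}\right)^{2} = \left(-1262 + \left(-38 + 7\right)\right)^{2} = \left(-1262 - 31\right)^{2} = \left(-1293\right)^{2} = 1671849$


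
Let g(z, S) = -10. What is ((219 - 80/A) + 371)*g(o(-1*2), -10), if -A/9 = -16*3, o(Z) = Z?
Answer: -159250/27 ≈ -5898.1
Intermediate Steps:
A = 432 (A = -(-144)*3 = -9*(-48) = 432)
((219 - 80/A) + 371)*g(o(-1*2), -10) = ((219 - 80/432) + 371)*(-10) = ((219 - 80*1/432) + 371)*(-10) = ((219 - 5/27) + 371)*(-10) = (5908/27 + 371)*(-10) = (15925/27)*(-10) = -159250/27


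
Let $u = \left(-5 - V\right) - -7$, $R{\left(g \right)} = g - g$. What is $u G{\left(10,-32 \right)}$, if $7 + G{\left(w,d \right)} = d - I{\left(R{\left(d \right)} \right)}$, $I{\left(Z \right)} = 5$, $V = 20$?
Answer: $792$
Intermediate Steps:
$R{\left(g \right)} = 0$
$u = -18$ ($u = \left(-5 - 20\right) - -7 = \left(-5 - 20\right) + 7 = -25 + 7 = -18$)
$G{\left(w,d \right)} = -12 + d$ ($G{\left(w,d \right)} = -7 + \left(d - 5\right) = -7 + \left(-5 + d\right) = -12 + d$)
$u G{\left(10,-32 \right)} = - 18 \left(-12 - 32\right) = \left(-18\right) \left(-44\right) = 792$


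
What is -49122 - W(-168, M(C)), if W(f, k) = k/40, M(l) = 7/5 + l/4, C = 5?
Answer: -39297653/800 ≈ -49122.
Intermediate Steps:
M(l) = 7/5 + l/4 (M(l) = 7*(⅕) + l*(¼) = 7/5 + l/4)
W(f, k) = k/40 (W(f, k) = k*(1/40) = k/40)
-49122 - W(-168, M(C)) = -49122 - (7/5 + (¼)*5)/40 = -49122 - (7/5 + 5/4)/40 = -49122 - 53/(40*20) = -49122 - 1*53/800 = -49122 - 53/800 = -39297653/800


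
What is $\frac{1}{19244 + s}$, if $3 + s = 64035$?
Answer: $\frac{1}{83276} \approx 1.2008 \cdot 10^{-5}$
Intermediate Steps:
$s = 64032$ ($s = -3 + 64035 = 64032$)
$\frac{1}{19244 + s} = \frac{1}{19244 + 64032} = \frac{1}{83276}$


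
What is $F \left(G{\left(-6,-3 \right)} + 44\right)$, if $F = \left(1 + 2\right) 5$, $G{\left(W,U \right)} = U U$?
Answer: $795$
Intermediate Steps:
$G{\left(W,U \right)} = U^{2}$
$F = 15$ ($F = 3 \cdot 5 = 15$)
$F \left(G{\left(-6,-3 \right)} + 44\right) = 15 \left(\left(-3\right)^{2} + 44\right) = 15 \left(9 + 44\right) = 15 \cdot 53 = 795$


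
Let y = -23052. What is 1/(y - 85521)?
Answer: -1/108573 ≈ -9.2104e-6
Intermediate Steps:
1/(y - 85521) = 1/(-23052 - 85521) = 1/(-108573) = -1/108573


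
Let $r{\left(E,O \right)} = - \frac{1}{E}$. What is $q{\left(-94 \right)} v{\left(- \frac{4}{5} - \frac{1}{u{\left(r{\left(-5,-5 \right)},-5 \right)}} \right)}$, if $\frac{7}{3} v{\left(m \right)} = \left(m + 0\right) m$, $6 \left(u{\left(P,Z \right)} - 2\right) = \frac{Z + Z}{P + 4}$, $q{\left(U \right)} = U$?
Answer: $- \frac{145783002}{1785175} \approx -81.663$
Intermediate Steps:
$u{\left(P,Z \right)} = 2 + \frac{Z}{3 \left(4 + P\right)}$ ($u{\left(P,Z \right)} = 2 + \frac{\left(Z + Z\right) \frac{1}{P + 4}}{6} = 2 + \frac{2 Z \frac{1}{4 + P}}{6} = 2 + \frac{Z}{3 \left(4 + P\right)}$)
$v{\left(m \right)} = \frac{3 m^{2}}{7}$ ($v{\left(m \right)} = \frac{3 \left(m + 0\right) m}{7} = \frac{3 m m}{7} = \frac{3 m^{2}}{7}$)
$q{\left(-94 \right)} v{\left(- \frac{4}{5} - \frac{1}{u{\left(r{\left(-5,-5 \right)},-5 \right)}} \right)} = - 94 \frac{3 \left(- \frac{4}{5} - \frac{1}{\frac{1}{3} \frac{1}{4 - \frac{1}{-5}} \left(24 - 5 + 6 \left(- \frac{1}{-5}\right)\right)}\right)^{2}}{7} = - 94 \frac{3 \left(\left(-4\right) \frac{1}{5} - \frac{1}{\frac{1}{3} \frac{1}{4 - - \frac{1}{5}} \left(24 - 5 + 6 \left(\left(-1\right) \left(- \frac{1}{5}\right)\right)\right)}\right)^{2}}{7} = - 94 \frac{3 \left(- \frac{4}{5} - \frac{1}{\frac{1}{3} \frac{1}{4 + \frac{1}{5}} \left(24 - 5 + 6 \cdot \frac{1}{5}\right)}\right)^{2}}{7} = - 94 \frac{3 \left(- \frac{4}{5} - \frac{1}{\frac{1}{3} \frac{1}{\frac{21}{5}} \left(24 - 5 + \frac{6}{5}\right)}\right)^{2}}{7} = - 94 \frac{3 \left(- \frac{4}{5} - \frac{1}{\frac{1}{3} \cdot \frac{5}{21} \cdot \frac{101}{5}}\right)^{2}}{7} = - 94 \frac{3 \left(- \frac{4}{5} - \frac{1}{\frac{101}{63}}\right)^{2}}{7} = - 94 \frac{3 \left(- \frac{4}{5} - \frac{63}{101}\right)^{2}}{7} = - 94 \frac{3 \left(- \frac{719}{505}\right)^{2}}{7} = - 94 \cdot \frac{3}{7} \cdot \frac{516961}{255025} = \left(-94\right) \frac{1550883}{1785175} = - \frac{145783002}{1785175}$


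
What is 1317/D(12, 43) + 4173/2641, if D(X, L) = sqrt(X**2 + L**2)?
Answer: 4173/2641 + 1317*sqrt(1993)/1993 ≈ 31.081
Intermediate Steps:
D(X, L) = sqrt(L**2 + X**2)
1317/D(12, 43) + 4173/2641 = 1317/(sqrt(43**2 + 12**2)) + 4173/2641 = 1317/(sqrt(1849 + 144)) + 4173*(1/2641) = 1317/(sqrt(1993)) + 4173/2641 = 1317*(sqrt(1993)/1993) + 4173/2641 = 1317*sqrt(1993)/1993 + 4173/2641 = 4173/2641 + 1317*sqrt(1993)/1993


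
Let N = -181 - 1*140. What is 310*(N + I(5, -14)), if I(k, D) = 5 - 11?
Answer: -101370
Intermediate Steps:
I(k, D) = -6
N = -321 (N = -181 - 140 = -321)
310*(N + I(5, -14)) = 310*(-321 - 6) = 310*(-327) = -101370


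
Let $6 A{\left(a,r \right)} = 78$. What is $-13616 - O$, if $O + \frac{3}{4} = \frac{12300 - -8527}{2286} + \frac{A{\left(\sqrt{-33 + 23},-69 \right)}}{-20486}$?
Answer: $- \frac{638042350493}{46830996} \approx -13624.0$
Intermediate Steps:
$A{\left(a,r \right)} = 13$ ($A{\left(a,r \right)} = \frac{1}{6} \cdot 78 = 13$)
$O = \frac{391508957}{46830996}$ ($O = - \frac{3}{4} + \left(\frac{12300 - -8527}{2286} + \frac{13}{-20486}\right) = - \frac{3}{4} + \left(\left(12300 + 8527\right) \frac{1}{2286} + 13 \left(- \frac{1}{20486}\right)\right) = - \frac{3}{4} + \left(20827 \cdot \frac{1}{2286} - \frac{13}{20486}\right) = - \frac{3}{4} + \left(\frac{20827}{2286} - \frac{13}{20486}\right) = - \frac{3}{4} + \frac{106658051}{11707749} = \frac{391508957}{46830996} \approx 8.36$)
$-13616 - O = -13616 - \frac{391508957}{46830996} = - \frac{638042350493}{46830996}$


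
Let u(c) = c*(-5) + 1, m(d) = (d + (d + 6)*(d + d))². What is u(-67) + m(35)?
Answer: 8439361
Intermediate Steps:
m(d) = (d + 2*d*(6 + d))² (m(d) = (d + (6 + d)*(2*d))² = (d + 2*d*(6 + d))²)
u(c) = 1 - 5*c (u(c) = -5*c + 1 = 1 - 5*c)
u(-67) + m(35) = (1 - 5*(-67)) + 35²*(13 + 2*35)² = (1 + 335) + 1225*(13 + 70)² = 336 + 1225*83² = 336 + 1225*6889 = 336 + 8439025 = 8439361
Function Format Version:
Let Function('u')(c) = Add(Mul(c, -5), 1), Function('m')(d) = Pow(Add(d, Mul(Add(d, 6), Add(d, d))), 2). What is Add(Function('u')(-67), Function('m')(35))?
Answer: 8439361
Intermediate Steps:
Function('m')(d) = Pow(Add(d, Mul(2, d, Add(6, d))), 2) (Function('m')(d) = Pow(Add(d, Mul(Add(6, d), Mul(2, d))), 2) = Pow(Add(d, Mul(2, d, Add(6, d))), 2))
Function('u')(c) = Add(1, Mul(-5, c)) (Function('u')(c) = Add(Mul(-5, c), 1) = Add(1, Mul(-5, c)))
Add(Function('u')(-67), Function('m')(35)) = Add(Add(1, Mul(-5, -67)), Mul(Pow(35, 2), Pow(Add(13, Mul(2, 35)), 2))) = Add(Add(1, 335), Mul(1225, Pow(Add(13, 70), 2))) = Add(336, Mul(1225, Pow(83, 2))) = Add(336, Mul(1225, 6889)) = Add(336, 8439025) = 8439361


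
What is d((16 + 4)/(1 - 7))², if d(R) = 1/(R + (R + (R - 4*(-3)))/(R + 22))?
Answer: 441/4096 ≈ 0.10767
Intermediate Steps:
d(R) = 1/(R + (12 + 2*R)/(22 + R)) (d(R) = 1/(R + (R + (R + 12))/(22 + R)) = 1/(R + (R + (12 + R))/(22 + R)) = 1/(R + (12 + 2*R)/(22 + R)))
d((16 + 4)/(1 - 7))² = ((22 + (16 + 4)/(1 - 7))/(12 + ((16 + 4)/(1 - 7))² + 24*((16 + 4)/(1 - 7))))² = ((22 + 20/(-6))/(12 + (20/(-6))² + 24*(20/(-6))))² = ((22 + 20*(-⅙))/(12 + (20*(-⅙))² + 24*(20*(-⅙))))² = ((22 - 10/3)/(12 + (-10/3)² + 24*(-10/3)))² = ((56/3)/(12 + 100/9 - 80))² = ((56/3)/(-512/9))² = (-9/512*56/3)² = (-21/64)² = 441/4096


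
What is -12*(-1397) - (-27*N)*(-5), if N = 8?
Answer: 15684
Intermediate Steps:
-12*(-1397) - (-27*N)*(-5) = -12*(-1397) - (-27*8)*(-5) = 16764 - (-216)*(-5) = 16764 - 1*1080 = 16764 - 1080 = 15684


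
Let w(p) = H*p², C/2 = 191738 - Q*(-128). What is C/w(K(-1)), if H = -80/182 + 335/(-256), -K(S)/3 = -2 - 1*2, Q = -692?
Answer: -300407744/366525 ≈ -819.61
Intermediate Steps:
K(S) = 12 (K(S) = -3*(-2 - 1*2) = -3*(-2 - 2) = -3*(-4) = 12)
C = 206324 (C = 2*(191738 - (-692)*(-128)) = 2*(191738 - 1*88576) = 2*(191738 - 88576) = 2*103162 = 206324)
H = -40725/23296 (H = -80*1/182 + 335*(-1/256) = -40/91 - 335/256 = -40725/23296 ≈ -1.7482)
w(p) = -40725*p²/23296
C/w(K(-1)) = 206324/((-40725/23296*12²)) = 206324/((-40725/23296*144)) = 206324/(-366525/1456) = 206324*(-1456/366525) = -300407744/366525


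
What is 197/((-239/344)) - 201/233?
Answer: -15837983/55687 ≈ -284.41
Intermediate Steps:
197/((-239/344)) - 201/233 = 197/((-239*1/344)) - 201*1/233 = 197/(-239/344) - 201/233 = 197*(-344/239) - 201/233 = -67768/239 - 201/233 = -15837983/55687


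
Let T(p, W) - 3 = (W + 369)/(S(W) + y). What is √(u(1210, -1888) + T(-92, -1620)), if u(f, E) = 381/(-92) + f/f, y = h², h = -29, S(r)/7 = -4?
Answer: I*√261081671/12466 ≈ 1.2962*I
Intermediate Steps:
S(r) = -28 (S(r) = 7*(-4) = -28)
y = 841 (y = (-29)² = 841)
u(f, E) = -289/92 (u(f, E) = 381*(-1/92) + 1 = -381/92 + 1 = -289/92)
T(p, W) = 936/271 + W/813 (T(p, W) = 3 + (W + 369)/(-28 + 841) = 3 + (369 + W)/813 = 3 + (369 + W)*(1/813) = 3 + (123/271 + W/813) = 936/271 + W/813)
√(u(1210, -1888) + T(-92, -1620)) = √(-289/92 + (936/271 + (1/813)*(-1620))) = √(-289/92 + (936/271 - 540/271)) = √(-289/92 + 396/271) = √(-41887/24932) = I*√261081671/12466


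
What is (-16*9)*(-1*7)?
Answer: 1008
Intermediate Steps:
(-16*9)*(-1*7) = -144*(-7) = 1008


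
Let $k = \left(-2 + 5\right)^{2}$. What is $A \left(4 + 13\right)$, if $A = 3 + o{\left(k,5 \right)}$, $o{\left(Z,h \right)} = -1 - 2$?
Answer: $0$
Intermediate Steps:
$k = 9$ ($k = 3^{2} = 9$)
$o{\left(Z,h \right)} = -3$ ($o{\left(Z,h \right)} = -1 - 2 = -3$)
$A = 0$ ($A = 3 - 3 = 0$)
$A \left(4 + 13\right) = 0 \left(4 + 13\right) = 0 \cdot 17 = 0$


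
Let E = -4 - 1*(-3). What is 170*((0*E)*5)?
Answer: 0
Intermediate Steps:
E = -1 (E = -4 + 3 = -1)
170*((0*E)*5) = 170*((0*(-1))*5) = 170*(0*5) = 170*0 = 0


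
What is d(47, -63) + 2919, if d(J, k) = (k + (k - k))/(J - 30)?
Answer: 49560/17 ≈ 2915.3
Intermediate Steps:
d(J, k) = k/(-30 + J) (d(J, k) = (k + 0)/(-30 + J) = k/(-30 + J))
d(47, -63) + 2919 = -63/(-30 + 47) + 2919 = -63/17 + 2919 = 49560/17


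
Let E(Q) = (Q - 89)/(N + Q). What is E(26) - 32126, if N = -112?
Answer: -2762773/86 ≈ -32125.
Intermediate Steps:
E(Q) = (-89 + Q)/(-112 + Q) (E(Q) = (Q - 89)/(-112 + Q) = (-89 + Q)/(-112 + Q))
E(26) - 32126 = (-89 + 26)/(-112 + 26) - 32126 = -63/(-86) - 32126 = -1/86*(-63) - 32126 = 63/86 - 32126 = -2762773/86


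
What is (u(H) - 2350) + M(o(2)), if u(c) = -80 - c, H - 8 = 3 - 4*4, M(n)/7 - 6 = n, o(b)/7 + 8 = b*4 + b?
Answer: -2285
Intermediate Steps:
o(b) = -56 + 35*b (o(b) = -56 + 7*(b*4 + b) = -56 + 7*(4*b + b) = -56 + 7*(5*b) = -56 + 35*b)
M(n) = 42 + 7*n
H = -5 (H = 8 + (3 - 4*4) = 8 + (3 - 16) = 8 - 13 = -5)
(u(H) - 2350) + M(o(2)) = ((-80 - 1*(-5)) - 2350) + (42 + 7*(-56 + 35*2)) = ((-80 + 5) - 2350) + (42 + 7*(-56 + 70)) = (-75 - 2350) + (42 + 7*14) = -2425 + (42 + 98) = -2425 + 140 = -2285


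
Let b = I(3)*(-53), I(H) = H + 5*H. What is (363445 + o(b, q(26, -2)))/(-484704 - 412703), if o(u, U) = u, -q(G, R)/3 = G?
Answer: -362491/897407 ≈ -0.40393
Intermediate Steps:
I(H) = 6*H
q(G, R) = -3*G
b = -954 (b = (6*3)*(-53) = 18*(-53) = -954)
(363445 + o(b, q(26, -2)))/(-484704 - 412703) = (363445 - 954)/(-484704 - 412703) = 362491/(-897407) = 362491*(-1/897407) = -362491/897407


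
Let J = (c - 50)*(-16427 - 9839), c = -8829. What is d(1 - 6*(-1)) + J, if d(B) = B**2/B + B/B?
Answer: 233215822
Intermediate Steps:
J = 233215814 (J = (-8829 - 50)*(-16427 - 9839) = -8879*(-26266) = 233215814)
d(B) = 1 + B (d(B) = B + 1 = 1 + B)
d(1 - 6*(-1)) + J = (1 + (1 - 6*(-1))) + 233215814 = (1 + (1 + 6)) + 233215814 = (1 + 7) + 233215814 = 8 + 233215814 = 233215822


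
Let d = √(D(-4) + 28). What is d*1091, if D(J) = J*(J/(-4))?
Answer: 2182*√6 ≈ 5344.8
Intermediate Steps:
D(J) = -J²/4 (D(J) = J*(J*(-¼)) = J*(-J/4) = -J²/4)
d = 2*√6 (d = √(-¼*(-4)² + 28) = √(-¼*16 + 28) = √(-4 + 28) = √24 = 2*√6 ≈ 4.8990)
d*1091 = (2*√6)*1091 = 2182*√6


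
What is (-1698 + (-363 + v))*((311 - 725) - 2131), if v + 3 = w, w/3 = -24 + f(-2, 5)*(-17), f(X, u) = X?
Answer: 5176530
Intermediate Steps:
w = 30 (w = 3*(-24 - 2*(-17)) = 3*(-24 + 34) = 3*10 = 30)
v = 27 (v = -3 + 30 = 27)
(-1698 + (-363 + v))*((311 - 725) - 2131) = (-1698 + (-363 + 27))*((311 - 725) - 2131) = (-1698 - 336)*(-414 - 2131) = -2034*(-2545) = 5176530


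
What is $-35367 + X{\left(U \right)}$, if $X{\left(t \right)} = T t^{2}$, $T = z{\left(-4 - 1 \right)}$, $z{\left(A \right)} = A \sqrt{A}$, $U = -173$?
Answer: $-35367 - 149645 i \sqrt{5} \approx -35367.0 - 3.3462 \cdot 10^{5} i$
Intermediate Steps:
$z{\left(A \right)} = A^{\frac{3}{2}}$
$T = - 5 i \sqrt{5}$ ($T = \left(-4 - 1\right)^{\frac{3}{2}} = \left(-5\right)^{\frac{3}{2}} = - 5 i \sqrt{5} \approx - 11.18 i$)
$X{\left(t \right)} = - 5 i \sqrt{5} t^{2}$
$-35367 + X{\left(U \right)} = -35367 - 5 i \sqrt{5} \left(-173\right)^{2} = -35367 - 5 i \sqrt{5} \cdot 29929 = -35367 - 149645 i \sqrt{5}$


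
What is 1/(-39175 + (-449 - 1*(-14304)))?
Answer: -1/25320 ≈ -3.9494e-5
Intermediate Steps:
1/(-39175 + (-449 - 1*(-14304))) = 1/(-39175 + (-449 + 14304)) = 1/(-39175 + 13855) = 1/(-25320) = -1/25320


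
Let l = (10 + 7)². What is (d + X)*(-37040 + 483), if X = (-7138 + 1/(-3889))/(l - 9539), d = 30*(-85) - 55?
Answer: 3424753220419819/35973250 ≈ 9.5203e+7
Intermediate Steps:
l = 289 (l = 17² = 289)
d = -2605 (d = -2550 - 55 = -2605)
X = 27759683/35973250 (X = (-7138 + 1/(-3889))/(289 - 9539) = (-7138 - 1/3889)/(-9250) = -27759683/3889*(-1/9250) = 27759683/35973250 ≈ 0.77168)
(d + X)*(-37040 + 483) = (-2605 + 27759683/35973250)*(-37040 + 483) = -93682556567/35973250*(-36557) = 3424753220419819/35973250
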